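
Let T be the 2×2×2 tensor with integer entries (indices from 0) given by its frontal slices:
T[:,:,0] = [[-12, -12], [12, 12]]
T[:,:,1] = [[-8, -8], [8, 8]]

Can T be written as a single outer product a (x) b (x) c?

Yes

If T = a (x) b (x) c then every fibre of T is a multiple of the corresponding factor, so read the factors off the fibres through the nonzero entry T[0,0,0] = -12.
The mode-1 fibre T[:,0,0] = [-12, 12] gives a = [1, -1] (primitive direction); the mode-2 fibre T[0,:,0] = [-12, -12] gives b = [1, 1]; then c[k] = T[0,0,k] / (a[0]·b[0]) = [-12, -8] / 1 = [-12, -8].
Expanding [1, -1] (x) [1, 1] (x) [-12, -8] reproduces all 8 entries of T, so T = [1, -1] (x) [1, 1] (x) [-12, -8] and rank(T) ≤ 1.
Equivalently every frontal slice T[:,:,k] is c[k] times the rank-1 matrix [1, -1] (x) [1, 1]. So T has rank 1 (it is nonzero).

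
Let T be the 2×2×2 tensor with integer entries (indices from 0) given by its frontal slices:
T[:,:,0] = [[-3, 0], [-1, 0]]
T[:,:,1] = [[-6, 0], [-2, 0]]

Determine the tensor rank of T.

1

Lower bound: T ≠ 0 (e.g. T[0,0,0] = -3), so rank(T) ≥ 1.
Upper bound: if T = a ⊗ b ⊗ c then every fibre of T is a multiple of the corresponding factor, so read the factors off the fibres through the nonzero entry T[0,0,0] = -3.
The mode-1 fibre T[:,0,0] = [-3, -1] gives a = (3, 1) (primitive direction); the mode-2 fibre T[0,:,0] = [-3, 0] gives b = (1, 0); then c[k] = T[0,0,k] / (a[0]·b[0]) = [-3, -6] / 3 = (-1, -2).
Expanding (3, 1) ⊗ (1, 0) ⊗ (-1, -2) reproduces all 8 entries of T, so T = (3, 1) ⊗ (1, 0) ⊗ (-1, -2) and rank(T) ≤ 1.
These bounds meet, so rank(T) = 1.
Check entry T[0,0,0] = -3: (3)·(1)·(-1) = -3.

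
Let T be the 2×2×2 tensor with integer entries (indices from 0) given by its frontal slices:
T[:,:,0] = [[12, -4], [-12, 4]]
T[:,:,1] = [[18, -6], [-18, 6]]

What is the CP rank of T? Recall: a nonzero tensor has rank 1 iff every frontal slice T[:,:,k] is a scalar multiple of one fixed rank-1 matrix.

1

Lower bound: T ≠ 0 (e.g. T[0,0,0] = 12), so rank(T) ≥ 1.
Upper bound: if T = a ∘ b ∘ c then every fibre of T is a multiple of the corresponding factor, so read the factors off the fibres through the nonzero entry T[0,0,0] = 12.
The mode-1 fibre T[:,0,0] = [12, -12] gives a = [1, -1] (primitive direction); the mode-2 fibre T[0,:,0] = [12, -4] gives b = [3, -1]; then c[k] = T[0,0,k] / (a[0]·b[0]) = [12, 18] / 3 = [4, 6].
Expanding [1, -1] ∘ [3, -1] ∘ [4, 6] reproduces all 8 entries of T, so T = [1, -1] ∘ [3, -1] ∘ [4, 6] and rank(T) ≤ 1.
These bounds meet, so rank(T) = 1.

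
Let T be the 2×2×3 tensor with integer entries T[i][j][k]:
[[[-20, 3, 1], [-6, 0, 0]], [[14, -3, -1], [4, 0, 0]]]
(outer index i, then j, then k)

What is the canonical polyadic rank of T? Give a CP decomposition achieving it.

Lower bound: the mode-3 unfolding of T (rows indexed by k, columns by (i,j) = (0,0), (0,1), (1,0), (1,1)) is [[-20, -6, 14, 4], [3, 0, -3, 0], [1, 0, -1, 0]].
There the 2×2 minor on rows k ∈ {0, 1}, columns (i,j) ∈ {(0,0), (0,1)} is det [[-20, -6], [3, 0]] = 18 ≠ 0, so this unfolding has rank ≥ 2; CP rank is at least every unfolding rank, so rank(T) ≥ 2. (Unfolding ranks only ever bound the CP rank from below — rank(T) can be strictly larger than all of them — so the matching upper bound has to come from an explicit 2-term decomposition.)
Upper bound — finding two terms. Write S_k = T[:,:,k] for the frontal slices: S₀ = [[-20, -6], [14, 4]], S₁ = [[3, 0], [-3, 0]], S₂ = [[1, 0], [-1, 0]].
If T = a₁ ∘ b₁ ∘ c₁ + a₂ ∘ b₂ ∘ c₂ then each S_k = c₁[k]·a₁b₁ᵀ + c₂[k]·a₂b₂ᵀ. S₀ and S₁ are linearly independent, so a₁b₁ᵀ and a₂b₂ᵀ must span the same plane of matrices: they are the rank-1 matrices of the form x·S₀ + y·S₁.
det(x·S₀ + y·S₁) is 4·x² − 6·xy = 2·(2·x − 3·y)(x), vanishing at (x:y) = (3:2) and (0:1).
M₁ = 3·S₀ + 2·S₁ = [[-54, -18], [36, 12]] = (-6)·(3, -2)(3, 1)ᵀ and M₂ = S₁ = [[3, 0], [-3, 0]] = 3·(1, -1)(1, 0)ᵀ, so take a₁ = (3, -2), b₁ = (3, 1), a₂ = (1, -1), b₂ = (1, 0).
Each slice is an integer combination of E₁ = a₁b₁ᵀ and E₂ = a₂b₂ᵀ: S₀ = −2·E₁ − 2·E₂, S₁ = 3·E₂, S₂ = E₂; reading off coefficients, c₁ = (-2, 0, 0) and c₂ = (-2, 3, 1).
Hence T = (3, -2) ∘ (3, 1) ∘ (-2, 0, 0) + (1, -1) ∘ (1, 0) ∘ (-2, 3, 1), so rank(T) ≤ 2.
These bounds meet, so rank(T) = 2.

rank(T) = 2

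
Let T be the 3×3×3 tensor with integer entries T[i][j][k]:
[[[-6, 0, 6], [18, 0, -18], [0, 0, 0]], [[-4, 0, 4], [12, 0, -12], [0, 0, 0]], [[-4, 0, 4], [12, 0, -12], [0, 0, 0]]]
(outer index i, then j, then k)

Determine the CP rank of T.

1

Lower bound: T ≠ 0 (e.g. T[0,0,0] = -6), so rank(T) ≥ 1.
Upper bound: if T = a ⊗ b ⊗ c then every fibre of T is a multiple of the corresponding factor, so read the factors off the fibres through the nonzero entry T[0,0,0] = -6.
The mode-1 fibre T[:,0,0] = [-6, -4, -4] gives a = [3, 2, 2] (primitive direction); the mode-2 fibre T[0,:,0] = [-6, 18, 0] gives b = [1, -3, 0]; then c[k] = T[0,0,k] / (a[0]·b[0]) = [-6, 0, 6] / 3 = [-2, 0, 2].
Expanding [3, 2, 2] ⊗ [1, -3, 0] ⊗ [-2, 0, 2] reproduces all 27 entries of T, so T = [3, 2, 2] ⊗ [1, -3, 0] ⊗ [-2, 0, 2] and rank(T) ≤ 1.
These bounds meet, so rank(T) = 1.
Check entry T[0,1,0] = 18: (3)·(-3)·(-2) = 18.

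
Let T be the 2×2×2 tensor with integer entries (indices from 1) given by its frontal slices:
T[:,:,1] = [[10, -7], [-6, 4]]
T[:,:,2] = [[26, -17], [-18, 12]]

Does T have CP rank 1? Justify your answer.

The mode-1 unfolding of T (rows indexed by i, columns by (j,k) = (1,1), (1,2), (2,1), (2,2)) is [[10, 26, -7, -17], [-6, -18, 4, 12]].
There the 2×2 minor on rows i ∈ {1, 2}, columns (j,k) ∈ {(1,1), (1,2)} is det [[10, 26], [-6, -18]] = -24 ≠ 0, so this unfolding has rank ≥ 2; CP rank is at least every unfolding rank, so rank(T) ≥ 2.
In particular rank(T) ≥ 2 > 1, so T is not rank-1.

No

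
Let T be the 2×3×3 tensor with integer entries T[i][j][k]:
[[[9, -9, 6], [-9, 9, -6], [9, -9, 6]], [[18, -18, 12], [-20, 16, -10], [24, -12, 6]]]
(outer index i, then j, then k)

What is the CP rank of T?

2

Lower bound: the mode-3 unfolding of T (rows indexed by k, columns by (i,j) = (0,0), (0,1), (0,2), (1,0), (1,1), (1,2)) is [[9, -9, 9, 18, -20, 24], [-9, 9, -9, -18, 16, -12], [6, -6, 6, 12, -10, 6]].
There the 2×2 minor on rows k ∈ {0, 1}, columns (i,j) ∈ {(0,0), (1,1)} is det [[9, -20], [-9, 16]] = -36 ≠ 0, so this unfolding has rank ≥ 2; CP rank is at least every unfolding rank, so rank(T) ≥ 2. (Unfolding ranks only ever bound the CP rank from below — rank(T) can be strictly larger than all of them — so the matching upper bound has to come from an explicit 2-term decomposition.)
Upper bound — finding two terms. Write S_k = T[:,:,k] for the frontal slices: S₀ = [[9, -9, 9], [18, -20, 24]], S₁ = [[-9, 9, -9], [-18, 16, -12]], S₂ = [[6, -6, 6], [12, -10, 6]].
If T = a₁ (x) b₁ (x) c₁ + a₂ (x) b₂ (x) c₂ then each S_k = c₁[k]·a₁b₁ᵀ + c₂[k]·a₂b₂ᵀ. S₀ and S₁ are linearly independent, so a₁b₁ᵀ and a₂b₂ᵀ must span the same plane of matrices: they are the rank-1 matrices of the form x·S₀ + y·S₁.
The 2×2 minor of x·S₀ + y·S₁ on rows {0,1}, columns {0,1} is −18·x² + 18·y² = (-18)·(x − y)(x + y), vanishing at (x:y) = (1:1) and (1:-1).
M₁ = S₀ + S₁ = [[0, 0, 0], [0, -4, 12]] = (-4)·[0, 1][0, 1, -3]ᵀ and M₂ = S₀ − S₁ = [[18, -18, 18], [36, -36, 36]] = 18·[1, 2][1, -1, 1]ᵀ, so take a₁ = [0, 1], b₁ = [0, 1, -3], a₂ = [1, 2], b₂ = [1, -1, 1].
Each slice is an integer combination of E₁ = a₁b₁ᵀ and E₂ = a₂b₂ᵀ: S₀ = −2·E₁ + 9·E₂, S₁ = −2·E₁ − 9·E₂, S₂ = 2·E₁ + 6·E₂; reading off coefficients, c₁ = [-2, -2, 2] and c₂ = [9, -9, 6].
Hence T = [0, 1] (x) [0, 1, -3] (x) [-2, -2, 2] + [1, 2] (x) [1, -1, 1] (x) [9, -9, 6], so rank(T) ≤ 2.
These bounds meet, so rank(T) = 2.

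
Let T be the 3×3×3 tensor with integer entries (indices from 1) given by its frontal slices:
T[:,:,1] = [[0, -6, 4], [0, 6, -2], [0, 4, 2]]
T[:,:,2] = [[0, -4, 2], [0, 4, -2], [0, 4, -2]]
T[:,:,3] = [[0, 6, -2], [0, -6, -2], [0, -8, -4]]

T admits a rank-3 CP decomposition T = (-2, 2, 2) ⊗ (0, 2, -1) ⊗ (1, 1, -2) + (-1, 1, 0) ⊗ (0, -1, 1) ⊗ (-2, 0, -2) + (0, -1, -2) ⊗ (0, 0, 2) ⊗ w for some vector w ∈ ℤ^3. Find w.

w = (-1, 0, 2)

Subtract the known terms from T to get the rank-1 residual R = (0, -1, -2) ⊗ (0, 0, 2) ⊗ w, so R[i,j,k] = a[i]·b[j]·w[k]. Pick indices with nonzero a[2]·b[3] = (-1)·(2) = -2. Only the fibre through (2,3,·) is needed: R[2,3,:] = T[2,3,:] − Σₗ aₗ[2]bₗ[3]cₗ = [-2, -2, -2] − (2)·(-1)·(1, 1, -2) − (1)·(1)·(-2, 0, -2) = [2, 0, -4]. Then w[k] = R[2,3,k] / -2 for each k, giving w = [2, 0, -4] / -2 = (-1, 0, 2).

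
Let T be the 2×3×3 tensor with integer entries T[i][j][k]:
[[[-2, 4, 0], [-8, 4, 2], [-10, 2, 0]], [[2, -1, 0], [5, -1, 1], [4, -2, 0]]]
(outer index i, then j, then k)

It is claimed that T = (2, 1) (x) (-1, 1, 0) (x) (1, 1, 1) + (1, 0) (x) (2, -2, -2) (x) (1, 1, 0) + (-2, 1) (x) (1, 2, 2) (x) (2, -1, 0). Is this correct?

Reconstruct entry (0,0,0) from the claimed factors: Σₗ aₗ[0]bₗ[0]cₗ[0] = (2)·(-1)·(1) + (1)·(2)·(1) + (-2)·(1)·(2) = -4, but T[0,0,0] = -2. The claim is false.

No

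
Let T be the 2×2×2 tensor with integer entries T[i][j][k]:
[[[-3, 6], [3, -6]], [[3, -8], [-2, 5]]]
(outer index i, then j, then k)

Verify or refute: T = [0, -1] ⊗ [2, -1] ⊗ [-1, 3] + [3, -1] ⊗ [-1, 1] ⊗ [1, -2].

Yes

Reconstruct entrywise from the claimed factors. For example, T[0,1,0] = 3 and Σₗ aₗ[0]bₗ[1]cₗ[0] = (0)·(-1)·(-1) + (3)·(1)·(1) = 3; checking all 8 entries, every one matches. The claim holds.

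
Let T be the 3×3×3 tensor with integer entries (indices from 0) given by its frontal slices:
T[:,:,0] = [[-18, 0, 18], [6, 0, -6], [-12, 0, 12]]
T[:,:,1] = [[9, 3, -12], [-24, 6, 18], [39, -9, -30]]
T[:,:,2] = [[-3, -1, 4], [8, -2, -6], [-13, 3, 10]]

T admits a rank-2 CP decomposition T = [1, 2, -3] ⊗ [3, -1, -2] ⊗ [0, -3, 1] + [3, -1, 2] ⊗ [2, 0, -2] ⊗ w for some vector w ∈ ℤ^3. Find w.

w = [-3, 3, -1]

Subtract the known terms from T to get the rank-1 residual R = [3, -1, 2] ⊗ [2, 0, -2] ⊗ w, so R[i,j,k] = a[i]·b[j]·w[k]. Pick indices with nonzero a[0]·b[0] = (3)·(2) = 6. Only the fibre through (0,0,·) is needed: R[0,0,:] = T[0,0,:] − Σₗ aₗ[0]bₗ[0]cₗ = [-18, 9, -3] − (1)·(3)·[0, -3, 1] = [-18, 18, -6]. Then w[k] = R[0,0,k] / 6 for each k, giving w = [-18, 18, -6] / 6 = [-3, 3, -1].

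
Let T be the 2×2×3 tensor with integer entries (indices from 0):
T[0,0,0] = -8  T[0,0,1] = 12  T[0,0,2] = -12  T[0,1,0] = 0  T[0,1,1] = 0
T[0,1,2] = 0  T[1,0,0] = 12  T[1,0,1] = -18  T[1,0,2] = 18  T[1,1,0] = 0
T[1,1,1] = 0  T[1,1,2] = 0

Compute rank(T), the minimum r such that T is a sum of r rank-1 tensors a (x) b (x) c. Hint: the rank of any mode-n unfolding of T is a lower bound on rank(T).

1

Lower bound: T ≠ 0 (e.g. T[0,0,0] = -8), so rank(T) ≥ 1.
Upper bound: the mode-1 fibre T[:,0,0] = [-8, 12] gives a = [2, -3] (primitive direction); the mode-2 fibre T[0,:,0] = [-8, 0] gives b = [1, 0]; then c[k] = T[0,0,k] / (a[0]·b[0]) = [-8, 12, -12] / 2 = [-4, 6, -6].
Expanding [2, -3] (x) [1, 0] (x) [-4, 6, -6] reproduces all 12 entries of T, so T = [2, -3] (x) [1, 0] (x) [-4, 6, -6] and rank(T) ≤ 1.
These bounds meet, so rank(T) = 1.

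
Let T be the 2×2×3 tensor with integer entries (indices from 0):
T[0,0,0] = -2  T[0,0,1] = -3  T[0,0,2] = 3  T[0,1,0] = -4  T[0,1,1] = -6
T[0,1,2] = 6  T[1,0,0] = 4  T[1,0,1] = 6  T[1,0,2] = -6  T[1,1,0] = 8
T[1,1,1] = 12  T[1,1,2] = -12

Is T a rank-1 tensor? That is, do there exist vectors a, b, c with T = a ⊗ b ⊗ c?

The mode-1 fibre T[:,0,0] = [-2, 4] gives a = [1, -2] (primitive direction); the mode-2 fibre T[0,:,0] = [-2, -4] gives b = [1, 2]; then c[k] = T[0,0,k] / (a[0]·b[0]) = [-2, -3, 3] / 1 = [-2, -3, 3].
Expanding [1, -2] ⊗ [1, 2] ⊗ [-2, -3, 3] reproduces all 12 entries of T, so T = [1, -2] ⊗ [1, 2] ⊗ [-2, -3, 3] and rank(T) ≤ 1.
Equivalently every frontal slice T[:,:,k] is c[k] times the rank-1 matrix [1, -2] ⊗ [1, 2]. So T has rank 1 (it is nonzero).

Yes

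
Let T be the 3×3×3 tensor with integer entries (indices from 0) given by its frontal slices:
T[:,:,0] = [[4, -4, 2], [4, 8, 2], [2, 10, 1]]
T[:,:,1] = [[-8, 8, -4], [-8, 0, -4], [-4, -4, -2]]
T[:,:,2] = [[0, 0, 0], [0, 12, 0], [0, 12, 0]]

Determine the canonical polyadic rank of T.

2

Lower bound: the mode-2 unfolding of T (rows indexed by j, columns by (i,k) = (0,0), (0,1), (0,2), (1,0), (1,1), (1,2), (2,0), (2,1), (2,2)) is [[4, -8, 0, 4, -8, 0, 2, -4, 0], [-4, 8, 0, 8, 0, 12, 10, -4, 12], [2, -4, 0, 2, -4, 0, 1, -2, 0]].
There the 2×2 minor on rows j ∈ {0, 1}, columns (i,k) ∈ {(0,0), (1,0)} is det [[4, 4], [-4, 8]] = 48 ≠ 0, so this unfolding has rank ≥ 2; CP rank is at least every unfolding rank, so rank(T) ≥ 2. (Flattening ranks never certify an upper bound on CP rank; for that we must actually write T with 2 rank-1 terms.)
Upper bound — finding two terms. Write S_k = T[:,:,k] for the frontal slices: S₀ = [[4, -4, 2], [4, 8, 2], [2, 10, 1]], S₁ = [[-8, 8, -4], [-8, 0, -4], [-4, -4, -2]], S₂ = [[0, 0, 0], [0, 12, 0], [0, 12, 0]].
If T = a₁ ∘ b₁ ∘ c₁ + a₂ ∘ b₂ ∘ c₂ then each S_k = c₁[k]·a₁b₁ᵀ + c₂[k]·a₂b₂ᵀ. S₀ and S₁ are linearly independent, so a₁b₁ᵀ and a₂b₂ᵀ must span the same plane of matrices: they are the rank-1 matrices of the form x·S₀ + y·S₁.
The 2×2 minor of x·S₀ + y·S₁ on rows {0,1}, columns {0,1} is 48·x² − 128·xy + 64·y² = 16·(3·x − 2·y)(x − 2·y), vanishing at (x:y) = (2:3) and (2:1).
M₁ = 2·S₀ + 3·S₁ = [[-16, 16, -8], [-16, 16, -8], [-8, 8, -4]] = (-4)·(2, 2, 1)(2, -2, 1)ᵀ and M₂ = 2·S₀ + S₁ = [[0, 0, 0], [0, 16, 0], [0, 16, 0]] = 16·(0, 1, 1)(0, 1, 0)ᵀ, so take a₁ = (2, 2, 1), b₁ = (2, -2, 1), a₂ = (0, 1, 1), b₂ = (0, 1, 0).
Each slice is an integer combination of E₁ = a₁b₁ᵀ and E₂ = a₂b₂ᵀ: S₀ = E₁ + 12·E₂, S₁ = −2·E₁ − 8·E₂, S₂ = 12·E₂; reading off coefficients, c₁ = (1, -2, 0) and c₂ = (12, -8, 12).
Hence T = (2, 2, 1) ∘ (2, -2, 1) ∘ (1, -2, 0) + (0, 1, 1) ∘ (0, 1, 0) ∘ (12, -8, 12), so rank(T) ≤ 2.
These bounds meet, so rank(T) = 2.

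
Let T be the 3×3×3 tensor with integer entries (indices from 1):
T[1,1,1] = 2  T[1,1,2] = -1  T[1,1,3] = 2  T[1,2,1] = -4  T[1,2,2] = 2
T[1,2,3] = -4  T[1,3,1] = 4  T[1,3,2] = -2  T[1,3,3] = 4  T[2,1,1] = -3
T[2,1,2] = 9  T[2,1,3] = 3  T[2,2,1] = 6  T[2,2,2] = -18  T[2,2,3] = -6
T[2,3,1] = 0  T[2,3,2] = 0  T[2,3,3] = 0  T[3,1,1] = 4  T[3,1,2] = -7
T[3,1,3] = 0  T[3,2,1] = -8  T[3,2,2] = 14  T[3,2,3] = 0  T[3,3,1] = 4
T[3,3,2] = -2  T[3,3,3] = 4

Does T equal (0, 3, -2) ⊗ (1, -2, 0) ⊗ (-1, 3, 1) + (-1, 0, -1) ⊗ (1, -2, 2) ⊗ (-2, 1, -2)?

Reconstruct entrywise from the claimed factors. For example, T[3,1,1] = 4 and Σₗ aₗ[3]bₗ[1]cₗ[1] = (-2)·(1)·(-1) + (-1)·(1)·(-2) = 4; checking all 27 entries, every one matches. The claim holds.

Yes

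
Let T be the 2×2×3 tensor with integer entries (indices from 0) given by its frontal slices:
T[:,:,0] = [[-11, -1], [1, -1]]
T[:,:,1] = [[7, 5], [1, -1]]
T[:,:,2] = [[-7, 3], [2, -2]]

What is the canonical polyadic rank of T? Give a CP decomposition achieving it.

Lower bound: the mode-3 unfolding of T (rows indexed by k, columns by (i,j) = (0,0), (0,1), (1,0), (1,1)) is [[-11, -1, 1, -1], [7, 5, 1, -1], [-7, 3, 2, -2]].
There the 2×2 minor on rows k ∈ {0, 1}, columns (i,j) ∈ {(0,0), (0,1)} is det [[-11, -1], [7, 5]] = -48 ≠ 0, so this unfolding has rank ≥ 2; CP rank is at least every unfolding rank, so rank(T) ≥ 2. (Flattening ranks never certify an upper bound on CP rank; for that we must actually write T with 2 rank-1 terms.)
Upper bound — finding two terms. Write S_k = T[:,:,k] for the frontal slices: S₀ = [[-11, -1], [1, -1]], S₁ = [[7, 5], [1, -1]], S₂ = [[-7, 3], [2, -2]].
If T = a₁ ⊗ b₁ ⊗ c₁ + a₂ ⊗ b₂ ⊗ c₂ then each S_k = c₁[k]·a₁b₁ᵀ + c₂[k]·a₂b₂ᵀ. S₀ and S₁ are linearly independent, so a₁b₁ᵀ and a₂b₂ᵀ must span the same plane of matrices: they are the rank-1 matrices of the form x·S₀ + y·S₁.
det(x·S₀ + y·S₁) is 12·x² − 12·y² = 12·(x − y)(x + y), vanishing at (x:y) = (1:1) and (1:-1).
M₁ = S₀ + S₁ = [[-4, 4], [2, -2]] = (-2)·[2, -1][1, -1]ᵀ and M₂ = S₀ − S₁ = [[-18, -6], [0, 0]] = (-6)·[1, 0][3, 1]ᵀ, so take a₁ = [2, -1], b₁ = [1, -1], a₂ = [1, 0], b₂ = [3, 1].
Each slice is an integer combination of E₁ = a₁b₁ᵀ and E₂ = a₂b₂ᵀ: S₀ = −E₁ − 3·E₂, S₁ = −E₁ + 3·E₂, S₂ = −2·E₁ − E₂; reading off coefficients, c₁ = [-1, -1, -2] and c₂ = [-3, 3, -1].
Hence T = [2, -1] ⊗ [1, -1] ⊗ [-1, -1, -2] + [1, 0] ⊗ [3, 1] ⊗ [-3, 3, -1], so rank(T) ≤ 2.
These bounds meet, so rank(T) = 2.

rank(T) = 2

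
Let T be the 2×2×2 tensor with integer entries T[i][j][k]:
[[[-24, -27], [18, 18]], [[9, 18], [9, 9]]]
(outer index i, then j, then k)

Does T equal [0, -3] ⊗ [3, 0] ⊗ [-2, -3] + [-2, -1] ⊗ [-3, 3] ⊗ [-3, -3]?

Reconstruct entry (0,0,0) from the claimed factors: Σₗ aₗ[0]bₗ[0]cₗ[0] = (0)·(3)·(-2) + (-2)·(-3)·(-3) = -18, but T[0,0,0] = -24. The claim is false.

No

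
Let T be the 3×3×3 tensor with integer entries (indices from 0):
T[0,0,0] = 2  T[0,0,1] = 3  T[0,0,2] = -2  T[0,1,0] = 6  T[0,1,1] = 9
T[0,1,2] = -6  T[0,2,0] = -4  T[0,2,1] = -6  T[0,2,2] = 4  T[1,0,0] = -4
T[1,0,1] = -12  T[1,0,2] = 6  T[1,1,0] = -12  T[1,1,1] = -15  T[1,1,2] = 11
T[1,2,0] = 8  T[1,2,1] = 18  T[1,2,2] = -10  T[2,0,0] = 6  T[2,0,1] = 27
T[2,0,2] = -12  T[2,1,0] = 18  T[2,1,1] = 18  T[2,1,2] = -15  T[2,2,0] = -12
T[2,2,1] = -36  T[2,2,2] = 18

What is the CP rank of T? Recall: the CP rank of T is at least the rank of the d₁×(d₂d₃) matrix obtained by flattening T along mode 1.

2

Lower bound: in the mode-3 unfolding of T (rows indexed by k, columns by (i,j)) the 2×2 minor on rows k ∈ {0, 1}, columns (i,j) ∈ {(0,0), (1,0)} is det [[2, -4], [3, -12]] = -12 ≠ 0, so that unfolding has rank ≥ 2 and hence rank(T) ≥ 2 (CP rank is at least every unfolding rank, though it can be larger).
Upper bound: with S_k = T[:,:,k], the two rank-1 terms a₁b₁ᵀ, a₂b₂ᵀ are the rank-1 members of the pencil x·S₀ + y·S₁.
The 2×2 minor of x·S₀ + y·S₁ on rows {0,1}, columns {0,1} is 42·xy + 63·y² = 21·(2·x + 3·y)(y), vanishing at (x:y) = (3:-2) and (1:0).
M₁ = 3·S₀ − 2·S₁ = [[0, 0, 0], [12, -6, -12], [-36, 18, 36]] = 6·[0, 1, -3][2, -1, -2]ᵀ and M₂ = S₀ = [[2, 6, -4], [-4, -12, 8], [6, 18, -12]] = 2·[1, -2, 3][1, 3, -2]ᵀ, so take a₁ = [0, 1, -3], b₁ = [2, -1, -2], a₂ = [1, -2, 3], b₂ = [1, 3, -2].
Each slice is an integer combination of E₁ = a₁b₁ᵀ and E₂ = a₂b₂ᵀ: S₀ = 2·E₂, S₁ = −3·E₁ + 3·E₂, S₂ = E₁ − 2·E₂; reading off coefficients, c₁ = [0, -3, 1] and c₂ = [2, 3, -2].
Hence T = [0, 1, -3] ⊗ [2, -1, -2] ⊗ [0, -3, 1] + [1, -2, 3] ⊗ [1, 3, -2] ⊗ [2, 3, -2], so rank(T) ≤ 2.
These bounds meet, so rank(T) = 2.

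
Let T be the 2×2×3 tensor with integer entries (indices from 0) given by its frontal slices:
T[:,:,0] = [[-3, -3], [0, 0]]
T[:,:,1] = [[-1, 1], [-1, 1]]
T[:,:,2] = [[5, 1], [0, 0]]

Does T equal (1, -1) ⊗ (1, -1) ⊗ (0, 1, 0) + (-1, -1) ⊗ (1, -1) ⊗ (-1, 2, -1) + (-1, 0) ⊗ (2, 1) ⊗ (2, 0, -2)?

No

Reconstruct entry (1,0,0) from the claimed factors: Σₗ aₗ[1]bₗ[0]cₗ[0] = (-1)·(1)·(0) + (-1)·(1)·(-1) + (0)·(2)·(2) = 1, but T[1,0,0] = 0. The claim is false.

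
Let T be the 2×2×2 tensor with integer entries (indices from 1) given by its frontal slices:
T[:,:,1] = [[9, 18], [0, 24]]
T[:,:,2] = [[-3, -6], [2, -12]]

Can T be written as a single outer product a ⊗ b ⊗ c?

The mode-1 unfolding of T (rows indexed by i, columns by (j,k) = (1,1), (1,2), (2,1), (2,2)) is [[9, -3, 18, -6], [0, 2, 24, -12]].
There the 2×2 minor on rows i ∈ {1, 2}, columns (j,k) ∈ {(1,1), (1,2)} is det [[9, -3], [0, 2]] = 18 ≠ 0, so this unfolding has rank ≥ 2; CP rank is at least every unfolding rank, so rank(T) ≥ 2.
In particular rank(T) ≥ 2 > 1, so T is not rank-1.

No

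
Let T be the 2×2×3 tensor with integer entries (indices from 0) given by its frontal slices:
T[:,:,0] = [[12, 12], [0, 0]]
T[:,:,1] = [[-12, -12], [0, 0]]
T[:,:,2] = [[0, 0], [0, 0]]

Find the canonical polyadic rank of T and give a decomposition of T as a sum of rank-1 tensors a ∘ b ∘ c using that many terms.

rank(T) = 1

Lower bound: T ≠ 0 (e.g. T[0,0,0] = 12), so rank(T) ≥ 1.
Upper bound: if T = a ∘ b ∘ c then every fibre of T is a multiple of the corresponding factor, so read the factors off the fibres through the nonzero entry T[0,0,0] = 12.
The mode-1 fibre T[:,0,0] = [12, 0] gives a = [1, 0] (primitive direction); the mode-2 fibre T[0,:,0] = [12, 12] gives b = [1, 1]; then c[k] = T[0,0,k] / (a[0]·b[0]) = [12, -12, 0] / 1 = [12, -12, 0].
Expanding [1, 0] ∘ [1, 1] ∘ [12, -12, 0] reproduces all 12 entries of T, so T = [1, 0] ∘ [1, 1] ∘ [12, -12, 0] and rank(T) ≤ 1.
These bounds meet, so rank(T) = 1.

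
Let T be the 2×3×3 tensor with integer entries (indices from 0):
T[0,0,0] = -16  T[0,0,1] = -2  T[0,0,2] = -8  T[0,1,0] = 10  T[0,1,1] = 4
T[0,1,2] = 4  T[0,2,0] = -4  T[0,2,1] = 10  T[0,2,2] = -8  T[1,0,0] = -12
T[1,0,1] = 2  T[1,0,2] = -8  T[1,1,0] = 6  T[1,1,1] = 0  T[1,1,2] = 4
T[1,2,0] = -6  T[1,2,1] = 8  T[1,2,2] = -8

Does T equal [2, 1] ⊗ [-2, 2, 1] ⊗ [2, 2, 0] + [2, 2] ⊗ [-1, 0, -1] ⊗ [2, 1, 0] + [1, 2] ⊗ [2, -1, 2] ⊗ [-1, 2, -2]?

Reconstruct entry (0,0,0) from the claimed factors: Σₗ aₗ[0]bₗ[0]cₗ[0] = (2)·(-2)·(2) + (2)·(-1)·(2) + (1)·(2)·(-1) = -14, but T[0,0,0] = -16. The claim is false.

No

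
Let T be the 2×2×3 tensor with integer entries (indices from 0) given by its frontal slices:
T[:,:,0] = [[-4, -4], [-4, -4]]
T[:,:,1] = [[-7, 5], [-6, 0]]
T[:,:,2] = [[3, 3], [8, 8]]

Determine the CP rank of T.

3

Lower bound: the mode-3 unfolding of T (rows indexed by k, columns by (i,j) = (0,0), (0,1), (1,0), (1,1)) is [[-4, -4, -4, -4], [-7, 5, -6, 0], [3, 3, 8, 8]].
There the 3×3 minor on rows k ∈ {0, 1, 2}, columns (i,j) ∈ {(0,0), (0,1), (1,0)} is det [[-4, -4, -4], [-7, 5, -6], [3, 3, 8]] = -240 ≠ 0, so this unfolding has rank ≥ 3; CP rank is at least every unfolding rank, so rank(T) ≥ 3. (Unfolding ranks only ever bound the CP rank from below — rank(T) can be strictly larger than all of them — so the matching upper bound has to come from an explicit 3-term decomposition.)
Upper bound: T is a sum of 3 rank-1 terms, T = [1, 0] (x) [1, 1] (x) [-2, -1, -1] + [1, 2] (x) [1, 1] (x) [-2, -2, 4] + [2, 1] (x) [1, -2] (x) [0, -2, 0] (written with every a and b primitive with positive leading entry and the scale carried by c; CP decompositions are not unique, and this one is verified by expanding entrywise), so rank(T) ≤ 3.
These bounds meet, so rank(T) = 3.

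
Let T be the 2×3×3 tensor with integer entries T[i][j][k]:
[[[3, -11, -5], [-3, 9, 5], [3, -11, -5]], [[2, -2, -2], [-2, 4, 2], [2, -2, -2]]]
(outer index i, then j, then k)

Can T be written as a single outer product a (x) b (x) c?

No

The mode-3 unfolding of T (rows indexed by k, columns by (i,j) = (0,0), (0,1), (0,2), (1,0), (1,1), (1,2)) is [[3, -3, 3, 2, -2, 2], [-11, 9, -11, -2, 4, -2], [-5, 5, -5, -2, 2, -2]].
There the 3×3 minor on rows k ∈ {0, 1, 2}, columns (i,j) ∈ {(0,0), (0,1), (1,0)} is det [[3, -3, 2], [-11, 9, -2], [-5, 5, -2]] = -8 ≠ 0, so this unfolding has rank ≥ 3; CP rank is at least every unfolding rank, so rank(T) ≥ 3.
In particular rank(T) ≥ 3 > 1, so T is not rank-1.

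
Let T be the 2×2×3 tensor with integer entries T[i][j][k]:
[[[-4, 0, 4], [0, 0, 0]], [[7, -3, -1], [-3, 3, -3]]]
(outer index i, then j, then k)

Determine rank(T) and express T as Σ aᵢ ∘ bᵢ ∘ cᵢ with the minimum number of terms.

rank(T) = 2

Lower bound: the mode-2 unfolding of T (rows indexed by j, columns by (i,k) = (0,0), (0,1), (0,2), (1,0), (1,1), (1,2)) is [[-4, 0, 4, 7, -3, -1], [0, 0, 0, -3, 3, -3]].
There the 2×2 minor on rows j ∈ {0, 1}, columns (i,k) ∈ {(0,0), (1,0)} is det [[-4, 7], [0, -3]] = 12 ≠ 0, so this unfolding has rank ≥ 2; CP rank is at least every unfolding rank, so rank(T) ≥ 2. (This is only a lower bound: in general the CP rank may exceed every unfolding rank, so we still need to exhibit 2 rank-1 terms summing to T.)
Upper bound — finding two terms. Write S_k = T[:,:,k] for the frontal slices: S₀ = [[-4, 0], [7, -3]], S₁ = [[0, 0], [-3, 3]], S₂ = [[4, 0], [-1, -3]].
If T = a₁ ∘ b₁ ∘ c₁ + a₂ ∘ b₂ ∘ c₂ then each S_k = c₁[k]·a₁b₁ᵀ + c₂[k]·a₂b₂ᵀ. S₀ and S₁ are linearly independent, so a₁b₁ᵀ and a₂b₂ᵀ must span the same plane of matrices: they are the rank-1 matrices of the form x·S₀ + y·S₁.
det(x·S₀ + y·S₁) is 12·x² − 12·xy = 12·(x − y)(x), vanishing at (x:y) = (1:1) and (0:1).
M₁ = S₀ + S₁ = [[-4, 0], [4, 0]] = (-4)·(1, -1)(1, 0)ᵀ and M₂ = S₁ = [[0, 0], [-3, 3]] = (-3)·(0, 1)(1, -1)ᵀ, so take a₁ = (1, -1), b₁ = (1, 0), a₂ = (0, 1), b₂ = (1, -1).
Each slice is an integer combination of E₁ = a₁b₁ᵀ and E₂ = a₂b₂ᵀ: S₀ = −4·E₁ + 3·E₂, S₁ = −3·E₂, S₂ = 4·E₁ + 3·E₂; reading off coefficients, c₁ = (-4, 0, 4) and c₂ = (3, -3, 3).
Hence T = (1, -1) ∘ (1, 0) ∘ (-4, 0, 4) + (0, 1) ∘ (1, -1) ∘ (3, -3, 3), so rank(T) ≤ 2.
These bounds meet, so rank(T) = 2.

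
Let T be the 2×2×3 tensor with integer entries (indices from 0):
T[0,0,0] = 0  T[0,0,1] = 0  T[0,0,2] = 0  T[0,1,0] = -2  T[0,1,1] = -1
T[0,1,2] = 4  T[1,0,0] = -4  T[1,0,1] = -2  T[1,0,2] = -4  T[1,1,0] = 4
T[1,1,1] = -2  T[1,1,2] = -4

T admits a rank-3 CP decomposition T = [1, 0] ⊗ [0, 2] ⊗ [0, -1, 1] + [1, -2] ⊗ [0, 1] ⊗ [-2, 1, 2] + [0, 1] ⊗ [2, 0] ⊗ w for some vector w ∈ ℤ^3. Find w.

w = [-2, -1, -2]

Subtract the known terms from T to get the rank-1 residual R = [0, 1] ⊗ [2, 0] ⊗ w, so R[i,j,k] = a[i]·b[j]·w[k]. Pick indices with nonzero a[1]·b[0] = (1)·(2) = 2. Only the fibre through (1,0,·) is needed: R[1,0,:] = T[1,0,:] − Σₗ aₗ[1]bₗ[0]cₗ = [-4, -2, -4] − (0)·(0)·[0, -1, 1] − (-2)·(0)·[-2, 1, 2] = [-4, -2, -4]. Then w[k] = R[1,0,k] / 2 for each k, giving w = [-4, -2, -4] / 2 = [-2, -1, -2].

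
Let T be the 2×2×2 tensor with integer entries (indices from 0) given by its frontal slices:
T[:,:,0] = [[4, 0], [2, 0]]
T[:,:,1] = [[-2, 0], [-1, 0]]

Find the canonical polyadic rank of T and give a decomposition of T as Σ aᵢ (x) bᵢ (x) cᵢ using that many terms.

rank(T) = 1

Lower bound: T ≠ 0 (e.g. T[0,0,0] = 4), so rank(T) ≥ 1.
Upper bound: if T = a (x) b (x) c then every fibre of T is a multiple of the corresponding factor, so read the factors off the fibres through the nonzero entry T[0,0,0] = 4.
The mode-1 fibre T[:,0,0] = [4, 2] gives a = [2, 1] (primitive direction); the mode-2 fibre T[0,:,0] = [4, 0] gives b = [1, 0]; then c[k] = T[0,0,k] / (a[0]·b[0]) = [4, -2] / 2 = [2, -1].
Expanding [2, 1] (x) [1, 0] (x) [2, -1] reproduces all 8 entries of T, so T = [2, 1] (x) [1, 0] (x) [2, -1] and rank(T) ≤ 1.
These bounds meet, so rank(T) = 1.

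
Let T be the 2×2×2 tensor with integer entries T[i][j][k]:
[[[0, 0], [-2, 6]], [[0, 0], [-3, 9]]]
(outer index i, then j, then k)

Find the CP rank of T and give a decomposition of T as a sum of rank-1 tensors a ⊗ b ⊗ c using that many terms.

Lower bound: T ≠ 0 (e.g. T[0,1,0] = -2), so rank(T) ≥ 1.
Upper bound: the mode-1 fibre T[:,1,0] = [-2, -3] gives a = [2, 3] (primitive direction); the mode-2 fibre T[0,:,0] = [0, -2] gives b = [0, 1]; then c[k] = T[0,1,k] / (a[0]·b[1]) = [-2, 6] / 2 = [-1, 3].
Expanding [2, 3] ⊗ [0, 1] ⊗ [-1, 3] reproduces all 8 entries of T, so T = [2, 3] ⊗ [0, 1] ⊗ [-1, 3] and rank(T) ≤ 1.
These bounds meet, so rank(T) = 1.

rank(T) = 1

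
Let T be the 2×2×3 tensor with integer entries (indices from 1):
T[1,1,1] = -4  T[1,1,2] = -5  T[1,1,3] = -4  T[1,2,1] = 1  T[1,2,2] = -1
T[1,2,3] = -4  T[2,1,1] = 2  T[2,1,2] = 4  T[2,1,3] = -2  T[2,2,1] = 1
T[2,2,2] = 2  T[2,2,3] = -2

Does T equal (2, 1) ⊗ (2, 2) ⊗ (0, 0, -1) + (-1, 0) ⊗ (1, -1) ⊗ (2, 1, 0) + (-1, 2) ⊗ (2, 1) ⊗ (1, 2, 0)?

No

Reconstruct entry (2,1,1) from the claimed factors: Σₗ aₗ[2]bₗ[1]cₗ[1] = (1)·(2)·(0) + (0)·(1)·(2) + (2)·(2)·(1) = 4, but T[2,1,1] = 2. The claim is false.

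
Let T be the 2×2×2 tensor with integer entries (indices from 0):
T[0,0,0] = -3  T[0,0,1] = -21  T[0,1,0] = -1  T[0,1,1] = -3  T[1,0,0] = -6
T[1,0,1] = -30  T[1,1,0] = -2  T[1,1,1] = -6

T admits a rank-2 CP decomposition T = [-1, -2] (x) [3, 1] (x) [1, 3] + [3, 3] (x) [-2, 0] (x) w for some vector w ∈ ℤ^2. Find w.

Subtract the known terms from T to get the rank-1 residual R = [3, 3] (x) [-2, 0] (x) w, so R[i,j,k] = a[i]·b[j]·w[k]. Pick indices with nonzero a[0]·b[0] = (3)·(-2) = -6. Only the fibre through (0,0,·) is needed: R[0,0,:] = T[0,0,:] − Σₗ aₗ[0]bₗ[0]cₗ = [-3, -21] − (-1)·(3)·[1, 3] = [0, -12]. Then w[k] = R[0,0,k] / -6 for each k, giving w = [0, -12] / -6 = [0, 2].

w = [0, 2]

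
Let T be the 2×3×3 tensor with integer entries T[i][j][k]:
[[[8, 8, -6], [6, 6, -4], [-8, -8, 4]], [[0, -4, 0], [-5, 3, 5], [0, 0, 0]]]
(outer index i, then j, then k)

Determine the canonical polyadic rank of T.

Lower bound: in the mode-2 unfolding of T (rows indexed by j, columns by (i,k)) the 3×3 minor on rows j ∈ {0, 1, 2}, columns (i,k) ∈ {(0,0), (0,2), (1,0)} is det [[8, -6, 0], [6, -4, -5], [-8, 4, 0]] = -80 ≠ 0, so that unfolding has rank ≥ 3 and hence rank(T) ≥ 3 (CP rank is at least every unfolding rank, though it can be larger).
Upper bound: T is a sum of 3 rank-1 terms, T = (0, 1) ⊗ (1, -2, 0) ⊗ (2, -2, -2) + (1, 0) ⊗ (1, 1, -2) ⊗ (4, 4, -2) + (2, -1) ⊗ (2, 1, 0) ⊗ (1, 1, -1) (one valid choice — decompositions are not unique — normalised so each a, b is primitive with positive first nonzero entry; check it by expanding all entries), so rank(T) ≤ 3.
These bounds meet, so rank(T) = 3.

3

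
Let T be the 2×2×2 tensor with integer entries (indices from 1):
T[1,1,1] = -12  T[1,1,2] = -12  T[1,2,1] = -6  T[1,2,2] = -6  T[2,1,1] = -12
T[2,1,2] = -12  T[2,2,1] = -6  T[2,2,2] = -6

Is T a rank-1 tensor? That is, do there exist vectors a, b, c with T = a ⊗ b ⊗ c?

Yes

The mode-1 fibre T[:,1,1] = [-12, -12] gives a = (1, 1) (primitive direction); the mode-2 fibre T[1,:,1] = [-12, -6] gives b = (2, 1); then c[k] = T[1,1,k] / (a[1]·b[1]) = [-12, -12] / 2 = (-6, -6).
Expanding (1, 1) ⊗ (2, 1) ⊗ (-6, -6) reproduces all 8 entries of T, so T = (1, 1) ⊗ (2, 1) ⊗ (-6, -6) and rank(T) ≤ 1.
Equivalently every frontal slice T[:,:,k] is c[k] times the rank-1 matrix (1, 1) ⊗ (2, 1). So T has rank 1 (it is nonzero).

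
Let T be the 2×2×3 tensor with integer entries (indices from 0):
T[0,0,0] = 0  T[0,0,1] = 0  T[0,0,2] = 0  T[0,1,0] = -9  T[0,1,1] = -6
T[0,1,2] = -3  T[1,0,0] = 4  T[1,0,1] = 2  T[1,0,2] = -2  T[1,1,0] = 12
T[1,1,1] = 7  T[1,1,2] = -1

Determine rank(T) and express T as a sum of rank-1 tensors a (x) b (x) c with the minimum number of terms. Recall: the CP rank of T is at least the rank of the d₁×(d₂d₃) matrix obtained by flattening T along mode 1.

rank(T) = 2

Lower bound: the mode-2 unfolding of T (rows indexed by j, columns by (i,k) = (0,0), (0,1), (0,2), (1,0), (1,1), (1,2)) is [[0, 0, 0, 4, 2, -2], [-9, -6, -3, 12, 7, -1]].
There the 2×2 minor on rows j ∈ {0, 1}, columns (i,k) ∈ {(0,0), (1,0)} is det [[0, 4], [-9, 12]] = 36 ≠ 0, so this unfolding has rank ≥ 2; CP rank is at least every unfolding rank, so rank(T) ≥ 2. (Unfolding ranks only ever bound the CP rank from below — rank(T) can be strictly larger than all of them — so the matching upper bound has to come from an explicit 2-term decomposition.)
Upper bound — finding two terms. Write S_k = T[:,:,k] for the frontal slices: S₀ = [[0, -9], [4, 12]], S₁ = [[0, -6], [2, 7]], S₂ = [[0, -3], [-2, -1]].
If T = a₁ (x) b₁ (x) c₁ + a₂ (x) b₂ (x) c₂ then each S_k = c₁[k]·a₁b₁ᵀ + c₂[k]·a₂b₂ᵀ. S₀ and S₁ are linearly independent, so a₁b₁ᵀ and a₂b₂ᵀ must span the same plane of matrices: they are the rank-1 matrices of the form x·S₀ + y·S₁.
det(x·S₀ + y·S₁) is 36·x² + 42·xy + 12·y² = 6·(3·x + 2·y)(2·x + y), vanishing at (x:y) = (2:-3) and (1:-2).
M₁ = 2·S₀ − 3·S₁ = [[0, 0], [2, 3]] = (0, 1)(2, 3)ᵀ and M₂ = S₀ − 2·S₁ = [[0, 3], [0, -2]] = (3, -2)(0, 1)ᵀ, so take a₁ = (0, 1), b₁ = (2, 3), a₂ = (3, -2), b₂ = (0, 1).
Each slice is an integer combination of E₁ = a₁b₁ᵀ and E₂ = a₂b₂ᵀ: S₀ = 2·E₁ − 3·E₂, S₁ = E₁ − 2·E₂, S₂ = −E₁ − E₂; reading off coefficients, c₁ = (2, 1, -1) and c₂ = (-3, -2, -1).
Hence T = (0, 1) (x) (2, 3) (x) (2, 1, -1) + (3, -2) (x) (0, 1) (x) (-3, -2, -1), so rank(T) ≤ 2.
These bounds meet, so rank(T) = 2.
Check entry T[1,1,2] = -1: (1)·(3)·(-1) + (-2)·(1)·(-1) = -1.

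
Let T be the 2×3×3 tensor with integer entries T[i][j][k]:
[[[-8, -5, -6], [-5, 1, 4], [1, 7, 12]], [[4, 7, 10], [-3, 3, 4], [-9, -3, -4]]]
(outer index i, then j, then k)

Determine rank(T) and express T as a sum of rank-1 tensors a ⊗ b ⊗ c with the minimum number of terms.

rank(T) = 3

Lower bound: the mode-3 unfolding of T (rows indexed by k, columns by (i,j) = (0,0), (0,1), (0,2), (1,0), (1,1), (1,2)) is [[-8, -5, 1, 4, -3, -9], [-5, 1, 7, 7, 3, -3], [-6, 4, 12, 10, 4, -4]].
There the 3×3 minor on rows k ∈ {0, 1, 2}, columns (i,j) ∈ {(0,0), (0,1), (0,2)} is det [[-8, -5, 1], [-5, 1, 7], [-6, 4, 12]] = 24 ≠ 0, so this unfolding has rank ≥ 3; CP rank is at least every unfolding rank, so rank(T) ≥ 3. (Flattening ranks never certify an upper bound on CP rank; for that we must actually write T with 3 rank-1 terms.)
Upper bound: T is a sum of 3 rank-1 terms, T = (1, -1) ⊗ (1, 0, -1) ⊗ (-4, -4, -8) + (1, -1) ⊗ (2, 1, -1) ⊗ (-1, -1, 0) + (1, 1) ⊗ (1, 2, 2) ⊗ (-2, 1, 2) (one valid choice — decompositions are not unique — normalised so each a, b is primitive with positive first nonzero entry; check it by expanding all entries), so rank(T) ≤ 3.
These bounds meet, so rank(T) = 3.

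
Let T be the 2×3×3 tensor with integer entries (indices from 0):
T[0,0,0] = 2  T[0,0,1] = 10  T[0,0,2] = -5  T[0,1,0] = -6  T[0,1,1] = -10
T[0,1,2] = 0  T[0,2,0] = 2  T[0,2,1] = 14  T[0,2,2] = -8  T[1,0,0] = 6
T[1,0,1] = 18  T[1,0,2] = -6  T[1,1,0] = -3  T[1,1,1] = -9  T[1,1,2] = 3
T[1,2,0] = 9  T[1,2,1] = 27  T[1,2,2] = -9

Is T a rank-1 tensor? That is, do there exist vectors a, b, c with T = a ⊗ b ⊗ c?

No

The mode-3 unfolding of T (rows indexed by k, columns by (i,j) = (0,0), (0,1), (0,2), (1,0), (1,1), (1,2)) is [[2, -6, 2, 6, -3, 9], [10, -10, 14, 18, -9, 27], [-5, 0, -8, -6, 3, -9]].
There the 2×2 minor on rows k ∈ {0, 1}, columns (i,j) ∈ {(0,0), (0,1)} is det [[2, -6], [10, -10]] = 40 ≠ 0, so this unfolding has rank ≥ 2; CP rank is at least every unfolding rank, so rank(T) ≥ 2.
In particular rank(T) ≥ 2 > 1, so T is not rank-1.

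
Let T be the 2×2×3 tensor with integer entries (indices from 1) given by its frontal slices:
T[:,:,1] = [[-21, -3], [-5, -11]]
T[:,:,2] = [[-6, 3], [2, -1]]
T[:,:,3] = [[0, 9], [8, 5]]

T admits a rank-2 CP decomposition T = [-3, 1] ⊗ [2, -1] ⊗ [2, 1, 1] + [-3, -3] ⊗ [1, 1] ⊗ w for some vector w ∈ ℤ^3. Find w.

w = [3, 0, -2]

Subtract the known terms from T to get the rank-1 residual R = [-3, -3] ⊗ [1, 1] ⊗ w, so R[i,j,k] = a[i]·b[j]·w[k]. Pick indices with nonzero a[1]·b[1] = (-3)·(1) = -3. Only the fibre through (1,1,·) is needed: R[1,1,:] = T[1,1,:] − Σₗ aₗ[1]bₗ[1]cₗ = [-21, -6, 0] − (-3)·(2)·[2, 1, 1] = [-9, 0, 6]. Then w[k] = R[1,1,k] / -3 for each k, giving w = [-9, 0, 6] / -3 = [3, 0, -2].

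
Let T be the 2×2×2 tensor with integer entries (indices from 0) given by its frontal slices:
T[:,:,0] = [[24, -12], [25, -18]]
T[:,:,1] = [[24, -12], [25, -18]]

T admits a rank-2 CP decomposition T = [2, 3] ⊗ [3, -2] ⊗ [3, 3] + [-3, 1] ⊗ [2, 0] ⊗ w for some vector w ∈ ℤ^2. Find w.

w = [-1, -1]

Subtract the known terms from T to get the rank-1 residual R = [-3, 1] ⊗ [2, 0] ⊗ w, so R[i,j,k] = a[i]·b[j]·w[k]. Pick indices with nonzero a[0]·b[0] = (-3)·(2) = -6. Only the fibre through (0,0,·) is needed: R[0,0,:] = T[0,0,:] − Σₗ aₗ[0]bₗ[0]cₗ = [24, 24] − (2)·(3)·[3, 3] = [6, 6]. Then w[k] = R[0,0,k] / -6 for each k, giving w = [6, 6] / -6 = [-1, -1].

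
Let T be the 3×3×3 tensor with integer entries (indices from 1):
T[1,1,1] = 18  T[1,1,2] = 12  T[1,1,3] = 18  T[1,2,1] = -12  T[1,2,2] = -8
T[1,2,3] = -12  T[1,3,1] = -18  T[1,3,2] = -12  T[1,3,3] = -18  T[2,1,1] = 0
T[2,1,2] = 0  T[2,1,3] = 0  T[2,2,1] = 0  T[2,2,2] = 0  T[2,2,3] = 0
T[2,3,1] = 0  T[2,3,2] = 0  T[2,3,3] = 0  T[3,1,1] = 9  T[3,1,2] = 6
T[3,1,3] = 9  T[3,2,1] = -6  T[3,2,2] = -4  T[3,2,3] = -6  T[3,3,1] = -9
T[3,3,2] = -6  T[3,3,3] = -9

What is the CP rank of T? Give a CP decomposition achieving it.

rank(T) = 1

Lower bound: T ≠ 0 (e.g. T[1,1,1] = 18), so rank(T) ≥ 1.
Upper bound: the mode-1 fibre T[:,1,1] = [18, 0, 9] gives a = (2, 0, 1) (primitive direction); the mode-2 fibre T[1,:,1] = [18, -12, -18] gives b = (3, -2, -3); then c[k] = T[1,1,k] / (a[1]·b[1]) = [18, 12, 18] / 6 = (3, 2, 3).
Expanding (2, 0, 1) ⊗ (3, -2, -3) ⊗ (3, 2, 3) reproduces all 27 entries of T, so T = (2, 0, 1) ⊗ (3, -2, -3) ⊗ (3, 2, 3) and rank(T) ≤ 1.
These bounds meet, so rank(T) = 1.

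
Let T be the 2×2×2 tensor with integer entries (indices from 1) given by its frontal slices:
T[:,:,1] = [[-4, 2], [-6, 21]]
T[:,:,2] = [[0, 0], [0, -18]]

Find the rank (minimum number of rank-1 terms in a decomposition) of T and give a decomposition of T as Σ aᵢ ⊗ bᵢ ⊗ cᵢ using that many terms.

Lower bound: the mode-3 unfolding of T (rows indexed by k, columns by (i,j) = (1,1), (1,2), (2,1), (2,2)) is [[-4, 2, -6, 21], [0, 0, 0, -18]].
There the 2×2 minor on rows k ∈ {1, 2}, columns (i,j) ∈ {(1,1), (2,2)} is det [[-4, 21], [0, -18]] = 72 ≠ 0, so this unfolding has rank ≥ 2; CP rank is at least every unfolding rank, so rank(T) ≥ 2. (Flattening ranks never certify an upper bound on CP rank; for that we must actually write T with 2 rank-1 terms.)
Upper bound — finding two terms. Write S_k = T[:,:,k] for the frontal slices: S₁ = [[-4, 2], [-6, 21]], S₂ = [[0, 0], [0, -18]].
If T = a₁ ⊗ b₁ ⊗ c₁ + a₂ ⊗ b₂ ⊗ c₂ then each S_k = c₁[k]·a₁b₁ᵀ + c₂[k]·a₂b₂ᵀ. S₁ and S₂ are linearly independent, so a₁b₁ᵀ and a₂b₂ᵀ must span the same plane of matrices: they are the rank-1 matrices of the form x·S₁ + y·S₂.
det(x·S₁ + y·S₂) is −72·x² + 72·xy = (-72)·(x − y)(x), vanishing at (x:y) = (1:1) and (0:1).
M₁ = S₁ + S₂ = [[-4, 2], [-6, 3]] = −[2, 3][2, -1]ᵀ and M₂ = S₂ = [[0, 0], [0, -18]] = (-18)·[0, 1][0, 1]ᵀ, so take a₁ = [2, 3], b₁ = [2, -1], a₂ = [0, 1], b₂ = [0, 1].
Each slice is an integer combination of E₁ = a₁b₁ᵀ and E₂ = a₂b₂ᵀ: S₁ = −E₁ + 18·E₂, S₂ = −18·E₂; reading off coefficients, c₁ = [-1, 0] and c₂ = [18, -18].
Hence T = [2, 3] ⊗ [2, -1] ⊗ [-1, 0] + [0, 1] ⊗ [0, 1] ⊗ [18, -18], so rank(T) ≤ 2.
These bounds meet, so rank(T) = 2.
Check entry T[1,1,2] = 0: (2)·(2)·(0) + (0)·(0)·(-18) = 0.

rank(T) = 2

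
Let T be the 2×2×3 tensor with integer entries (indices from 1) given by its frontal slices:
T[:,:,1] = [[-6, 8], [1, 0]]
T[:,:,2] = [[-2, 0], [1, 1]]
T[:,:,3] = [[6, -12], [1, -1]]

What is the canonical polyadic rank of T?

3

Lower bound: the mode-3 unfolding of T (rows indexed by k, columns by (i,j) = (1,1), (1,2), (2,1), (2,2)) is [[-6, 8, 1, 0], [-2, 0, 1, 1], [6, -12, 1, -1]].
There the 3×3 minor on rows k ∈ {1, 2, 3}, columns (i,j) ∈ {(1,1), (1,2), (2,1)} is det [[-6, 8, 1], [-2, 0, 1], [6, -12, 1]] = 16 ≠ 0, so this unfolding has rank ≥ 3; CP rank is at least every unfolding rank, so rank(T) ≥ 3. (Unfolding ranks only ever bound the CP rank from below — rank(T) can be strictly larger than all of them — so the matching upper bound has to come from an explicit 3-term decomposition.)
Upper bound: T is a sum of 3 rank-1 terms, T = (1, -1) (x) (0, 1) (x) (0, -2, -2) + (2, -1) (x) (1, -1) (x) (-2, -1, 1) + (2, 1) (x) (1, -2) (x) (-1, 0, 2) (one valid choice — decompositions are not unique — normalised so each a, b is primitive with positive first nonzero entry; check it by expanding all entries), so rank(T) ≤ 3.
These bounds meet, so rank(T) = 3.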